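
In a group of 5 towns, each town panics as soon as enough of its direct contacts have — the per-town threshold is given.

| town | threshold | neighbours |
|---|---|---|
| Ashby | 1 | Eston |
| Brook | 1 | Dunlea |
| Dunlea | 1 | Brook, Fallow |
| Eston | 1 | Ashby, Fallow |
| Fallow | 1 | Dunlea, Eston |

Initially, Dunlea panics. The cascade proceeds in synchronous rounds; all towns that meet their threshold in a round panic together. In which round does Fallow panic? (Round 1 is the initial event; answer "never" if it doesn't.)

Round 1 — Dunlea panics (initial).
Round 2 — checking thresholds:
  Brook: 1 of 1 neighbours ≥ 1, panics.
  Fallow: 1 of 2 neighbours ≥ 1, panics.
Round 3 — checking thresholds:
  Eston: 1 of 2 neighbours ≥ 1, panics.
Round 4 — checking thresholds:
  Ashby: 1 of 1 neighbours ≥ 1, panics.
Round 5 — no new panics; cascade stops.

2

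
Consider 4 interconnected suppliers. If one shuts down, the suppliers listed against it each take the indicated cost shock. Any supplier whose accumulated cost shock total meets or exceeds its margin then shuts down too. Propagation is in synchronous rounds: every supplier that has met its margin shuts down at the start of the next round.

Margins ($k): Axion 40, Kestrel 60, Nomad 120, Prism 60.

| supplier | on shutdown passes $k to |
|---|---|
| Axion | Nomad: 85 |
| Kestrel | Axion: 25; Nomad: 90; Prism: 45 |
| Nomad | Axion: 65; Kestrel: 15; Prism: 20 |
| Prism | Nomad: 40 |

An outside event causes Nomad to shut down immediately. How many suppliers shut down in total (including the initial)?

2

Round 1 — Nomad shuts down (initial).
  Axion: +65 → 65 ≥ 40
  Kestrel: +15 → 15 < 60
  Prism: +20 → 20 < 60
Round 2 — Axion shuts down.
No further shutdowns.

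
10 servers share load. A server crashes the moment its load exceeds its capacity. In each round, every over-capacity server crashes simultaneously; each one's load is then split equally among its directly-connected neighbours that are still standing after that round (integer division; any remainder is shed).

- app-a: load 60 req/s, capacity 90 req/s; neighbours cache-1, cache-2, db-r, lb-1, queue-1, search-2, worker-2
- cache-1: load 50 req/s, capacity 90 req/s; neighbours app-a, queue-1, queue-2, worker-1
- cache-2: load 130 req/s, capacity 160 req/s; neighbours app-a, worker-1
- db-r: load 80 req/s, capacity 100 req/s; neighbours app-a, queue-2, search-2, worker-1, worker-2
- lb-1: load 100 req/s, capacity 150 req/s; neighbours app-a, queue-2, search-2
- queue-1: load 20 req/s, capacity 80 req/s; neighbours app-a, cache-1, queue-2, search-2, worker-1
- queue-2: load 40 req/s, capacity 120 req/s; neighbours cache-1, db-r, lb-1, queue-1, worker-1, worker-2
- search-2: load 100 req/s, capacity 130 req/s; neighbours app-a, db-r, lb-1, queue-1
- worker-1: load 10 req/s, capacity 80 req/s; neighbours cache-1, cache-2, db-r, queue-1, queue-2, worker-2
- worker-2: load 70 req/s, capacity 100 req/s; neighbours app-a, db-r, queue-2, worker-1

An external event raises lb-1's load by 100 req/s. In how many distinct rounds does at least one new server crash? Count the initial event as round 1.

5

Round 1 — lb-1 at 200 > 150. lb-1 crashes.
  lb-1 sheds 200 req/s to app-a, queue-2, search-2: 66 each (2 lost).
    app-a: 60+66 = 126 > 90
    queue-2: 40+66 = 106 ≤ 120
    search-2: 100+66 = 166 > 130
Round 2 — app-a, search-2 crash.
  app-a sheds 126 req/s to cache-1, cache-2, db-r, queue-1, worker-2: 25 each (1 lost).
    cache-1: 50+25 = 75 ≤ 90
    cache-2: 130+25 = 155 ≤ 160
    db-r: 80+25 = 105 > 100
    queue-1: 20+25 = 45 ≤ 80
    worker-2: 70+25 = 95 ≤ 100
  search-2 sheds 166 req/s to db-r, queue-1: 83 each.
    db-r: 105+83 = 188 > 100
    queue-1: 45+83 = 128 > 80
Round 3 — db-r, queue-1 crash.
  db-r sheds 188 req/s to queue-2, worker-1, worker-2: 62 each (2 lost).
    queue-2: 106+62 = 168 > 120
    worker-1: 10+62 = 72 ≤ 80
    worker-2: 95+62 = 157 > 100
  queue-1 sheds 128 req/s to cache-1, queue-2, worker-1: 42 each (2 lost).
    cache-1: 75+42 = 117 > 90
    queue-2: 168+42 = 210 > 120
    worker-1: 72+42 = 114 > 80
Round 4 — cache-1, queue-2, worker-1, worker-2 crash.
  cache-1 sheds 117 req/s: no online neighbours, lost.
  queue-2 sheds 210 req/s: no online neighbours, lost.
  worker-1 sheds 114 req/s to cache-2: 114 each.
    cache-2: 155+114 = 269 > 160
  worker-2 sheds 157 req/s: no online neighbours, lost.
Round 5 — cache-2 crashes.
  cache-2 sheds 269 req/s: no online neighbours, lost.
No further crashes.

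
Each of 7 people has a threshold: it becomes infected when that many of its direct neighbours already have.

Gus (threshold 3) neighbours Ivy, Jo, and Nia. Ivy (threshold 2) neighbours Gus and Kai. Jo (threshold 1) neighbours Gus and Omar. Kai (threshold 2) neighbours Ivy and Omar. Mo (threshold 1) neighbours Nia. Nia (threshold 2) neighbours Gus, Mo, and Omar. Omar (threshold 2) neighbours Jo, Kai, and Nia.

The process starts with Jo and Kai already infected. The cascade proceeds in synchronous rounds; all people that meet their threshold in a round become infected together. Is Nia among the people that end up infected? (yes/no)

no

Round 1 — Jo, Kai become infected (initial).
Round 2 — checking thresholds:
  Gus: 1 of 3 neighbours < 3, below threshold.
  Ivy: 1 of 2 neighbours < 2, below threshold.
  Omar: 2 of 3 neighbours ≥ 2, becomes infected.
Round 3 — no new infections; cascade stops.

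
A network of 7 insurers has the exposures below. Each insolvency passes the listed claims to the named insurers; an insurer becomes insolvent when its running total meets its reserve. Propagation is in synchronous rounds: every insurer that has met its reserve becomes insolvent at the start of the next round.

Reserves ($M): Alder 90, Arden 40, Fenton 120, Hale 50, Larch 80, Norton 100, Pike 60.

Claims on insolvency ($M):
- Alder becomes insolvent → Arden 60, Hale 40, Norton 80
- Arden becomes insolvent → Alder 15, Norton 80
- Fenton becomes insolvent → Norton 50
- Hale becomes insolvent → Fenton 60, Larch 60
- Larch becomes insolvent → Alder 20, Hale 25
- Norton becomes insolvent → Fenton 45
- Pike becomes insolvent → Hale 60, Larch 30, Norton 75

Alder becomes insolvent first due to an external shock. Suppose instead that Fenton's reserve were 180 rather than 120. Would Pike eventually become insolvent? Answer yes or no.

With Fenton's reserve at 180:
Round 1 — Alder becomes insolvent (initial).
  Arden: +60 → 60 ≥ 40
  Hale: +40 → 40 < 50
  Norton: +80 → 80 < 100
Round 2 — Arden becomes insolvent.
  Norton: +80 → 160 ≥ 100
Round 3 — Norton becomes insolvent.
  Fenton: +45 → 45 < 180
No further insolvencies.

no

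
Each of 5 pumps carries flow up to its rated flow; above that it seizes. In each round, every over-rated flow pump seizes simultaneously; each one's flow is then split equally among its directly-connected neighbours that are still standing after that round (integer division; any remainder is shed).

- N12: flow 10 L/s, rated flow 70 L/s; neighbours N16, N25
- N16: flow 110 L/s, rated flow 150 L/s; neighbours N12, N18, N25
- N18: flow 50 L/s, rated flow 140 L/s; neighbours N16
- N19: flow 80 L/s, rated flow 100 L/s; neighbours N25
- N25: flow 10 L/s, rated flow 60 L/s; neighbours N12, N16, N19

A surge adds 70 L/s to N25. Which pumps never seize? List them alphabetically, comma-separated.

N12, N16, N18

Round 1 — N25 at 80 > 60. N25 seizes.
  N25 sheds 80 L/s to N12, N16, N19: 26 each (2 lost).
    N12: 10+26 = 36 ≤ 70
    N16: 110+26 = 136 ≤ 150
    N19: 80+26 = 106 > 100
Round 2 — N19 seizes.
  N19 sheds 106 L/s: no online neighbours, lost.
No further seizures.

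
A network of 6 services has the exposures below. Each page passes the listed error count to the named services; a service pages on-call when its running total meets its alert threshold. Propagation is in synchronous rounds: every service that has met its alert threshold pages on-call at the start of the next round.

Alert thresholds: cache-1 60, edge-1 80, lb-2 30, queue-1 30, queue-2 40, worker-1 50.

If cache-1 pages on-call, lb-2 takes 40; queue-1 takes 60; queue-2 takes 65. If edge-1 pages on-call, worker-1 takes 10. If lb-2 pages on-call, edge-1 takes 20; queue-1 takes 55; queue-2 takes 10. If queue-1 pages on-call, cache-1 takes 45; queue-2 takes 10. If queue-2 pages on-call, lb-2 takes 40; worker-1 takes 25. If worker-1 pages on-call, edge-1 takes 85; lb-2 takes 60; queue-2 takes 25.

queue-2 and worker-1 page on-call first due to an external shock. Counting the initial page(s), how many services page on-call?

Round 1 — queue-2, worker-1 page on-call (initial).
  edge-1: +85 → 85 ≥ 80
  lb-2: +40+60 → 100 ≥ 30
Round 2 — edge-1, lb-2 page on-call.
  queue-1: +55 → 55 ≥ 30
Round 3 — queue-1 pages on-call.
  cache-1: +45 → 45 < 60
No further pages.

5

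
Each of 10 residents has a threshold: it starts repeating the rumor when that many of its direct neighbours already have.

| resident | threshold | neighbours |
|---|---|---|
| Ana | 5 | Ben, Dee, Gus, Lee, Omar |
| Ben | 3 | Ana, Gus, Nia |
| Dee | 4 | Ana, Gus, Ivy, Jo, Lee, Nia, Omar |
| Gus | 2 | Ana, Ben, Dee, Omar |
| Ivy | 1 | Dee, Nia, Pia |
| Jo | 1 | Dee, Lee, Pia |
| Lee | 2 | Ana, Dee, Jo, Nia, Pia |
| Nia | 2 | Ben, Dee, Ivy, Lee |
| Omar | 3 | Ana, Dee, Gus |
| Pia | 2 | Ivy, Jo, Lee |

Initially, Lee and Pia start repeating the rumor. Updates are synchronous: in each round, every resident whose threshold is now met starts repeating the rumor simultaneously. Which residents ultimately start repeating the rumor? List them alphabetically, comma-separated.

Dee, Ivy, Jo, Lee, Nia, Pia

Round 1 — Lee, Pia start repeating the rumor (initial).
Round 2 — checking thresholds:
  Ana: 1 of 5 neighbours < 5, below threshold.
  Dee: 1 of 7 neighbours < 4, below threshold.
  Ivy: 1 of 3 neighbours ≥ 1, starts repeating the rumor.
  Jo: 2 of 3 neighbours ≥ 1, starts repeating the rumor.
  Nia: 1 of 4 neighbours < 2, below threshold.
Round 3 — checking thresholds:
  Ana: 1 of 5 neighbours < 5, below threshold.
  Dee: 3 of 7 neighbours < 4, below threshold.
  Nia: 2 of 4 neighbours ≥ 2, starts repeating the rumor.
Round 4 — checking thresholds:
  Ana: 1 of 5 neighbours < 5, below threshold.
  Ben: 1 of 3 neighbours < 3, below threshold.
  Dee: 4 of 7 neighbours ≥ 4, starts repeating the rumor.
Round 5 — no new spreads; cascade stops.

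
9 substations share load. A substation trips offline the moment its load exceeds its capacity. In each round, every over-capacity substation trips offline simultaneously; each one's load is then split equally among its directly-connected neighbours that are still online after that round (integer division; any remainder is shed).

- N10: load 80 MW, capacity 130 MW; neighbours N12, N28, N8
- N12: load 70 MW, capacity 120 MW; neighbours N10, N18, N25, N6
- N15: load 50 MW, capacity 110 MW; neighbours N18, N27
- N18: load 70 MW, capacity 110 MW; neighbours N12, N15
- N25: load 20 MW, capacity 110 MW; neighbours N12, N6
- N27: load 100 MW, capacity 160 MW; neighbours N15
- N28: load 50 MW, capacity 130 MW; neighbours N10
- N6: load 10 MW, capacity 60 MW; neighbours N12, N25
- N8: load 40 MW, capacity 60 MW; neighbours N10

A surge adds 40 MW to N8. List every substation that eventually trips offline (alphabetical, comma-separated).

Round 1 — N8 at 80 > 60. N8 trips offline.
  N8 sheds 80 MW to N10: 80 each.
    N10: 80+80 = 160 > 130
Round 2 — N10 trips offline.
  N10 sheds 160 MW to N12, N28: 80 each.
    N12: 70+80 = 150 > 120
    N28: 50+80 = 130 ≤ 130
Round 3 — N12 trips offline.
  N12 sheds 150 MW to N18, N25, N6: 50 each.
    N18: 70+50 = 120 > 110
    N25: 20+50 = 70 ≤ 110
    N6: 10+50 = 60 ≤ 60
Round 4 — N18 trips offline.
  N18 sheds 120 MW to N15: 120 each.
    N15: 50+120 = 170 > 110
Round 5 — N15 trips offline.
  N15 sheds 170 MW to N27: 170 each.
    N27: 100+170 = 270 > 160
Round 6 — N27 trips offline.
  N27 sheds 270 MW: no online neighbours, lost.
No further trips.

N10, N12, N15, N18, N27, N8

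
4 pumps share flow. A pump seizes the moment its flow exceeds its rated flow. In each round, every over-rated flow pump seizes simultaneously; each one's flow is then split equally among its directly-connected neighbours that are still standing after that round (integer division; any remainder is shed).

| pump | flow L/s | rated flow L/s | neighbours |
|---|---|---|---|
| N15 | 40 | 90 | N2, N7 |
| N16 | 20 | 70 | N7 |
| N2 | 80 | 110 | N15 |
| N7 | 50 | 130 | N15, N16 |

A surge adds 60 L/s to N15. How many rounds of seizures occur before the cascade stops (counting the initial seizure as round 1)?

2

Round 1 — N15 at 100 > 90. N15 seizes.
  N15 sheds 100 L/s to N2, N7: 50 each.
    N2: 80+50 = 130 > 110
    N7: 50+50 = 100 ≤ 130
Round 2 — N2 seizes.
  N2 sheds 130 L/s: no online neighbours, lost.
No further seizures.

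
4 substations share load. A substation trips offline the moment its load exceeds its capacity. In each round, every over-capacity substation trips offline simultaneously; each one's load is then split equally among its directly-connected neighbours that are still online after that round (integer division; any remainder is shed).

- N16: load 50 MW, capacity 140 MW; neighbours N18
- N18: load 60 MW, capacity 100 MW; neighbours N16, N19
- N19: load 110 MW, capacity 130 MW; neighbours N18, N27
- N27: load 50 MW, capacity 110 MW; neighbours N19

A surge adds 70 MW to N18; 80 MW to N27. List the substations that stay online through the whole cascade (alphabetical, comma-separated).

N16

Round 1 — N18 at 130 > 100; N27 at 130 > 110. N18, N27 trip offline.
  N18 sheds 130 MW to N16, N19: 65 each.
    N16: 50+65 = 115 ≤ 140
    N19: 110+65 = 175 > 130
  N27 sheds 130 MW to N19: 130 each.
    N19: 175+130 = 305 > 130
Round 2 — N19 trips offline.
  N19 sheds 305 MW: no online neighbours, lost.
No further trips.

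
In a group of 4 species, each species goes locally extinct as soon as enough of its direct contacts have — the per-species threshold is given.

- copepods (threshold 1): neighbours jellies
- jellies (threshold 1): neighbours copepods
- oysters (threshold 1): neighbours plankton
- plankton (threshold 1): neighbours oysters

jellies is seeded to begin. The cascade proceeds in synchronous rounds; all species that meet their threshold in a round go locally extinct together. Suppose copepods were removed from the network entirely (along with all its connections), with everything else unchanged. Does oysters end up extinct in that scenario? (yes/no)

With copepods removed:
Round 1 — jellies goes locally extinct (initial).
Round 2 — no new extinctions; cascade stops.

no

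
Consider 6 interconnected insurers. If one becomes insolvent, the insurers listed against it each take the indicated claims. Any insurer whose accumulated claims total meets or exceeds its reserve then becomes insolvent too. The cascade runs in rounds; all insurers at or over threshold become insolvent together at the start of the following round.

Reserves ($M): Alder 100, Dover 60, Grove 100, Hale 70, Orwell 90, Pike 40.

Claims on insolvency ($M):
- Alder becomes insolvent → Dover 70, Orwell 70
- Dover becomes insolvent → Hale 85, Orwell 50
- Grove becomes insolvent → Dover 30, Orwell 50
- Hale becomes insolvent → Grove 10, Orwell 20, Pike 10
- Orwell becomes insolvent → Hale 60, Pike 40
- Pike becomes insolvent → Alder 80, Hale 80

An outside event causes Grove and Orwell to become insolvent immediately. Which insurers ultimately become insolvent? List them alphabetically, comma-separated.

Grove, Hale, Orwell, Pike

Round 1 — Grove, Orwell become insolvent (initial).
  Dover: +30 → 30 < 60
  Hale: +60 → 60 < 70
  Pike: +40 → 40 ≥ 40
Round 2 — Pike becomes insolvent.
  Alder: +80 → 80 < 100
  Hale: +80 → 140 ≥ 70
Round 3 — Hale becomes insolvent.
No further insolvencies.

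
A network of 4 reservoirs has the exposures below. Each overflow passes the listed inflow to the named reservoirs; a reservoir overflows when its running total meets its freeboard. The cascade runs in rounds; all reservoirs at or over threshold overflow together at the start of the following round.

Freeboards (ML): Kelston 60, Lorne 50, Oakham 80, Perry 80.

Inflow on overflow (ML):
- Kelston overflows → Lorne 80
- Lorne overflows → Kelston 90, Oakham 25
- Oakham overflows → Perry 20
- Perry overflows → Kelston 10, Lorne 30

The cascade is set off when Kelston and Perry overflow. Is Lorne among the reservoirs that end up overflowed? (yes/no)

yes

Round 1 — Kelston, Perry overflow (initial).
  Lorne: +80+30 → 110 ≥ 50
Round 2 — Lorne overflows.
  Oakham: +25 → 25 < 80
No further overflows.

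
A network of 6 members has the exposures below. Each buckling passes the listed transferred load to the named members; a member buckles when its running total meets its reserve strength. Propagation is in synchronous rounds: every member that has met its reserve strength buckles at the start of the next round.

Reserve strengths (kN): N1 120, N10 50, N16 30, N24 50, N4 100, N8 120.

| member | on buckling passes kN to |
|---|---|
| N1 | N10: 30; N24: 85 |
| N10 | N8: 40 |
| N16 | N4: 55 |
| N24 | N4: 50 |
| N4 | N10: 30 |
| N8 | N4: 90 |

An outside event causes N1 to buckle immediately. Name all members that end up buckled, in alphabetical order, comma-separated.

N1, N24

Round 1 — N1 buckles (initial).
  N10: +30 → 30 < 50
  N24: +85 → 85 ≥ 50
Round 2 — N24 buckles.
  N4: +50 → 50 < 100
No further bucklings.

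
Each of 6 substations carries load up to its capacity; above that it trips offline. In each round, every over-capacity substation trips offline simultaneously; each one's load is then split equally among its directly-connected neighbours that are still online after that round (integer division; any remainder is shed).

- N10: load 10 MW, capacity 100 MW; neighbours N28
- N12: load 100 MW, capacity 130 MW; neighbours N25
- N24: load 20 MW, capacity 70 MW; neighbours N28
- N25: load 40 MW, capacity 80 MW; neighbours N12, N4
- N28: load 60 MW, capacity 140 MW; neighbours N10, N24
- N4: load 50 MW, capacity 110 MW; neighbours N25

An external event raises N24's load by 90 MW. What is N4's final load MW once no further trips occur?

50

Round 1 — N24 at 110 > 70. N24 trips offline.
  N24 sheds 110 MW to N28: 110 each.
    N28: 60+110 = 170 > 140
Round 2 — N28 trips offline.
  N28 sheds 170 MW to N10: 170 each.
    N10: 10+170 = 180 > 100
Round 3 — N10 trips offline.
  N10 sheds 180 MW: no online neighbours, lost.
No further trips.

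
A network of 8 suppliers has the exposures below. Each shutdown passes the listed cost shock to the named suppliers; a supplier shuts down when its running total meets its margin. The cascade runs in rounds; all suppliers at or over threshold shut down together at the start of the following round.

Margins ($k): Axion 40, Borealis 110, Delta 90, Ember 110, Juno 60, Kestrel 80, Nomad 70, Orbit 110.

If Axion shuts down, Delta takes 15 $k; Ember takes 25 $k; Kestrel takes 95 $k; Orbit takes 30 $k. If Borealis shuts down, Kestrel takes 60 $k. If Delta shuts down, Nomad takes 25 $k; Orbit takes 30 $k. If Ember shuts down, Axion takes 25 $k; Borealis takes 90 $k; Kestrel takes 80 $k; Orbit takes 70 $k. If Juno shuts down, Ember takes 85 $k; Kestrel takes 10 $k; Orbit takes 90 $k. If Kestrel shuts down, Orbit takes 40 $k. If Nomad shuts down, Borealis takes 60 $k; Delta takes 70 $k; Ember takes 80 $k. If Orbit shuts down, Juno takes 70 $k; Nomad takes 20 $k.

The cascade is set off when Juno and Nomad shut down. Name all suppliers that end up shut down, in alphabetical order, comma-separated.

Borealis, Ember, Juno, Kestrel, Nomad, Orbit

Round 1 — Juno, Nomad shut down (initial).
  Borealis: +60 → 60 < 110
  Delta: +70 → 70 < 90
  Ember: +85+80 → 165 ≥ 110
  Kestrel: +10 → 10 < 80
  Orbit: +90 → 90 < 110
Round 2 — Ember shuts down.
  Axion: +25 → 25 < 40
  Borealis: +90 → 150 ≥ 110
  Kestrel: +80 → 90 ≥ 80
  Orbit: +70 → 160 ≥ 110
Round 3 — Borealis, Kestrel, Orbit shut down.
No further shutdowns.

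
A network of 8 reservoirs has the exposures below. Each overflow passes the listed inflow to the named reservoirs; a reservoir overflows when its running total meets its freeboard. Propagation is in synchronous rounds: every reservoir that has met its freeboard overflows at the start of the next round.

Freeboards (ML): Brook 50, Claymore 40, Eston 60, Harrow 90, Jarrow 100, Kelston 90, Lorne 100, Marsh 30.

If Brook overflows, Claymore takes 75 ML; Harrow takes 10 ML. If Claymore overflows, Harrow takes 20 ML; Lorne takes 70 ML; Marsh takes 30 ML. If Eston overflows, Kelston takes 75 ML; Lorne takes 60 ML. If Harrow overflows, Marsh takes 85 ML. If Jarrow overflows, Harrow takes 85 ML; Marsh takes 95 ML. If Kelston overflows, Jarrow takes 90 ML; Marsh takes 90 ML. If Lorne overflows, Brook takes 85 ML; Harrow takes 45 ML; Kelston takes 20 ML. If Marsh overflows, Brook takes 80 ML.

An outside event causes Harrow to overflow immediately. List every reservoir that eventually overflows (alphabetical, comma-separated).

Brook, Claymore, Harrow, Marsh

Round 1 — Harrow overflows (initial).
  Marsh: +85 → 85 ≥ 30
Round 2 — Marsh overflows.
  Brook: +80 → 80 ≥ 50
Round 3 — Brook overflows.
  Claymore: +75 → 75 ≥ 40
Round 4 — Claymore overflows.
  Lorne: +70 → 70 < 100
No further overflows.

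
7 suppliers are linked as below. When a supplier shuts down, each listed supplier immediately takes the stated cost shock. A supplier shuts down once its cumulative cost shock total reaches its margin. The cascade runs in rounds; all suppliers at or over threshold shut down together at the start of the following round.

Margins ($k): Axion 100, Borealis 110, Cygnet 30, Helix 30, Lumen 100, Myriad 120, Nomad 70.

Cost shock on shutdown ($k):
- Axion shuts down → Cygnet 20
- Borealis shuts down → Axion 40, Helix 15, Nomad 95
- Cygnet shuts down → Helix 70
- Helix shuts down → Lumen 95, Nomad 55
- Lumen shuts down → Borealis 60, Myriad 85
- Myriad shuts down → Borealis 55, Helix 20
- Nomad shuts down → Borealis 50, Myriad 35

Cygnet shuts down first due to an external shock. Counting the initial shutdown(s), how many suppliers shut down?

2

Round 1 — Cygnet shuts down (initial).
  Helix: +70 → 70 ≥ 30
Round 2 — Helix shuts down.
  Lumen: +95 → 95 < 100
  Nomad: +55 → 55 < 70
No further shutdowns.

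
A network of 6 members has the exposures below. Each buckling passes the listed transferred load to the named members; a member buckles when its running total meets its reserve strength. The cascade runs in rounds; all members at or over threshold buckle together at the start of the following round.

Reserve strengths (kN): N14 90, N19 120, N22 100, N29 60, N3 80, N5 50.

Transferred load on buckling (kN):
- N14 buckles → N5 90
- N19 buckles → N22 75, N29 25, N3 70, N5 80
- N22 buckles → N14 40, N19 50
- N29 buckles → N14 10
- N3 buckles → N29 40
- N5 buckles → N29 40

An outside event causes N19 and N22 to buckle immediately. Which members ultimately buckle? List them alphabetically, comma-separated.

N19, N22, N29, N5

Round 1 — N19, N22 buckle (initial).
  N14: +40 → 40 < 90
  N29: +25 → 25 < 60
  N3: +70 → 70 < 80
  N5: +80 → 80 ≥ 50
Round 2 — N5 buckles.
  N29: +40 → 65 ≥ 60
Round 3 — N29 buckles.
  N14: +10 → 50 < 90
No further bucklings.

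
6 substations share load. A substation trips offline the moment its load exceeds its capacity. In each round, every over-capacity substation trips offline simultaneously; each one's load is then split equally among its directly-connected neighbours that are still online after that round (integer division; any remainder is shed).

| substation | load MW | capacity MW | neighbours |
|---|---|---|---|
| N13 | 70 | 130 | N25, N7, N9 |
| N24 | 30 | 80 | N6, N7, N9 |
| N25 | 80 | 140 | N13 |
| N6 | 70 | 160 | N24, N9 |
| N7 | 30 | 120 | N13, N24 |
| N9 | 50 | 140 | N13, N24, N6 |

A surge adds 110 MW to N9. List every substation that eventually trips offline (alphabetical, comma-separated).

Round 1 — N9 at 160 > 140. N9 trips offline.
  N9 sheds 160 MW to N13, N24, N6: 53 each (1 lost).
    N13: 70+53 = 123 ≤ 130
    N24: 30+53 = 83 > 80
    N6: 70+53 = 123 ≤ 160
Round 2 — N24 trips offline.
  N24 sheds 83 MW to N6, N7: 41 each (1 lost).
    N6: 123+41 = 164 > 160
    N7: 30+41 = 71 ≤ 120
Round 3 — N6 trips offline.
  N6 sheds 164 MW: no online neighbours, lost.
No further trips.

N24, N6, N9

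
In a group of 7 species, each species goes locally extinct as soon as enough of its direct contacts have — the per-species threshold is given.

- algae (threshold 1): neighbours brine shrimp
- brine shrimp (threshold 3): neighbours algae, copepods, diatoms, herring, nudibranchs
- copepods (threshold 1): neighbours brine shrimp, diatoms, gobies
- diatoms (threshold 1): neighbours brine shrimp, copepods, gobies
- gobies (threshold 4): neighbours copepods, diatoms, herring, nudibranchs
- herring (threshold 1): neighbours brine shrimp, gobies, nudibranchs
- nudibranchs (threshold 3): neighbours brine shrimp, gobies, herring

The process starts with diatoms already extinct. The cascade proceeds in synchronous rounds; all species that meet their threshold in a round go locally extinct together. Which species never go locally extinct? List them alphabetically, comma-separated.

Round 1 — diatoms goes locally extinct (initial).
Round 2 — checking thresholds:
  brine shrimp: 1 of 5 neighbours < 3, not yet.
  copepods: 1 of 3 neighbours ≥ 1, goes locally extinct.
  gobies: 1 of 4 neighbours < 4, not yet.
Round 3 — no new extinctions; cascade stops.

algae, brine shrimp, gobies, herring, nudibranchs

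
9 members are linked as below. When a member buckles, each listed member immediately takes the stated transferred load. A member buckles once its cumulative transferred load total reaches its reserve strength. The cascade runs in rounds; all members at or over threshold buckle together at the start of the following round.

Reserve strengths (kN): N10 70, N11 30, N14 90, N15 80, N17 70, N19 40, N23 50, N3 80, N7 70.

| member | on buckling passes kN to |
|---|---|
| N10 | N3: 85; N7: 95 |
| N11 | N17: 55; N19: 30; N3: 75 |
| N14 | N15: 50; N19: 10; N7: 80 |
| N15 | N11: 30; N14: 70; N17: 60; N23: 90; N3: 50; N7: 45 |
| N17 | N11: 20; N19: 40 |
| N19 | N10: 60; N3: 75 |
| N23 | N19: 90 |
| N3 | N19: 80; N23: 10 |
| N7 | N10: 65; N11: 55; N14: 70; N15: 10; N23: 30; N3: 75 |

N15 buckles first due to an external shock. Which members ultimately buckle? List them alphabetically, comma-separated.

Round 1 — N15 buckles (initial).
  N11: +30 → 30 ≥ 30
  N14: +70 → 70 < 90
  N17: +60 → 60 < 70
  N23: +90 → 90 ≥ 50
  N3: +50 → 50 < 80
  N7: +45 → 45 < 70
Round 2 — N11, N23 buckle.
  N17: +55 → 115 ≥ 70
  N19: +30+90 → 120 ≥ 40
  N3: +75 → 125 ≥ 80
Round 3 — N17, N19, N3 buckle.
  N10: +60 → 60 < 70
No further bucklings.

N11, N15, N17, N19, N23, N3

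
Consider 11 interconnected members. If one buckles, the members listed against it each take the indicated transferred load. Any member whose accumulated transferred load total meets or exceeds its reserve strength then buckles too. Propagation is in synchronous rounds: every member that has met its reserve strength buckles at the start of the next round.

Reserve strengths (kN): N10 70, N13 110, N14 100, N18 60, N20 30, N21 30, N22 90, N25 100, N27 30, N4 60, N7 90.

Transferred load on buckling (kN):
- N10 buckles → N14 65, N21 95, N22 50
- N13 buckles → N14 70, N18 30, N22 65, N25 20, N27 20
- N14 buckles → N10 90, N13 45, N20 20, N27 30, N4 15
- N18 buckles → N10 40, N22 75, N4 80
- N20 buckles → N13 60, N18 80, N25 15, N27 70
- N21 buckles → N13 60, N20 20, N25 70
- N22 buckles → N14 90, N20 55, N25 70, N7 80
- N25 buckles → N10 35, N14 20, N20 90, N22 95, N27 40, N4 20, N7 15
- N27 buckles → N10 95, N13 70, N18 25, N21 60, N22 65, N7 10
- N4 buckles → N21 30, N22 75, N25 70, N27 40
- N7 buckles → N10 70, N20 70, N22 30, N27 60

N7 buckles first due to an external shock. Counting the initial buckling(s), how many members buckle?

11

Round 1 — N7 buckles (initial).
  N10: +70 → 70 ≥ 70
  N20: +70 → 70 ≥ 30
  N22: +30 → 30 < 90
  N27: +60 → 60 ≥ 30
Round 2 — N10, N20, N27 buckle.
  N13: +60+70 → 130 ≥ 110
  N14: +65 → 65 < 100
  N18: +80+25 → 105 ≥ 60
  N21: +95+60 → 155 ≥ 30
  N22: +50+65 → 145 ≥ 90
  N25: +15 → 15 < 100
Round 3 — N13, N18, N21, N22 buckle.
  N14: +70+90 → 225 ≥ 100
  N25: +20+70+70 → 175 ≥ 100
  N4: +80 → 80 ≥ 60
Round 4 — N14, N25, N4 buckle.
No further bucklings.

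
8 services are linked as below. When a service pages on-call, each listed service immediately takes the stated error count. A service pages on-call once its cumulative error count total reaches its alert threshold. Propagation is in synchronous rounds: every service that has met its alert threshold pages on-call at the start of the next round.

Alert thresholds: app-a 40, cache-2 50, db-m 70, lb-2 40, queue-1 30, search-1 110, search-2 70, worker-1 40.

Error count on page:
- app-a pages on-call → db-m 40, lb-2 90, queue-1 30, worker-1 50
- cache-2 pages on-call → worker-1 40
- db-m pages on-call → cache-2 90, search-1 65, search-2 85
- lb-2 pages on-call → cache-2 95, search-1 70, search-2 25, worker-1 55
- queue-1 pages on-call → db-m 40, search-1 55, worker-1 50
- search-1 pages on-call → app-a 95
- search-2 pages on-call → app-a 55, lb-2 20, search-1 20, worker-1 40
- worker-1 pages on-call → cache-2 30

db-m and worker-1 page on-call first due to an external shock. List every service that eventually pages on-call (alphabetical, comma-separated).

Round 1 — db-m, worker-1 page on-call (initial).
  cache-2: +90+30 → 120 ≥ 50
  search-1: +65 → 65 < 110
  search-2: +85 → 85 ≥ 70
Round 2 — cache-2, search-2 page on-call.
  app-a: +55 → 55 ≥ 40
  lb-2: +20 → 20 < 40
  search-1: +20 → 85 < 110
Round 3 — app-a pages on-call.
  lb-2: +90 → 110 ≥ 40
  queue-1: +30 → 30 ≥ 30
Round 4 — lb-2, queue-1 page on-call.
  search-1: +70+55 → 210 ≥ 110
Round 5 — search-1 pages on-call.
No further pages.

app-a, cache-2, db-m, lb-2, queue-1, search-1, search-2, worker-1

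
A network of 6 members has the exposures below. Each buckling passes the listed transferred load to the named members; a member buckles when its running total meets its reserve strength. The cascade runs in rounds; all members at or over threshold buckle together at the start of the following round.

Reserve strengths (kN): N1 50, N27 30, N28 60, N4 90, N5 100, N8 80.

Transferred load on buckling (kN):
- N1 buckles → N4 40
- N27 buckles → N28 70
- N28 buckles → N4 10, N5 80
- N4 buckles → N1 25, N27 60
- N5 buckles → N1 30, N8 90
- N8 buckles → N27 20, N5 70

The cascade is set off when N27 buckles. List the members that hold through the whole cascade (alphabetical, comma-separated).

N1, N4, N5, N8

Round 1 — N27 buckles (initial).
  N28: +70 → 70 ≥ 60
Round 2 — N28 buckles.
  N4: +10 → 10 < 90
  N5: +80 → 80 < 100
No further bucklings.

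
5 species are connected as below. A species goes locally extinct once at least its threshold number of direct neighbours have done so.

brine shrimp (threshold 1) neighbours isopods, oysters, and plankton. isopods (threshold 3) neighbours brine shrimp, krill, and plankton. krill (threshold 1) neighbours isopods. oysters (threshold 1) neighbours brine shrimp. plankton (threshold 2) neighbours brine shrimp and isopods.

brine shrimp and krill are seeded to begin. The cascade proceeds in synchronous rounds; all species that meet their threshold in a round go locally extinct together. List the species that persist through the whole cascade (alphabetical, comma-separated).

isopods, plankton

Round 1 — brine shrimp, krill go locally extinct (initial).
Round 2 — checking thresholds:
  isopods: 2 of 3 neighbours < 3, below threshold.
  oysters: 1 of 1 neighbours ≥ 1, goes locally extinct.
  plankton: 1 of 2 neighbours < 2, below threshold.
Round 3 — no new extinctions; cascade stops.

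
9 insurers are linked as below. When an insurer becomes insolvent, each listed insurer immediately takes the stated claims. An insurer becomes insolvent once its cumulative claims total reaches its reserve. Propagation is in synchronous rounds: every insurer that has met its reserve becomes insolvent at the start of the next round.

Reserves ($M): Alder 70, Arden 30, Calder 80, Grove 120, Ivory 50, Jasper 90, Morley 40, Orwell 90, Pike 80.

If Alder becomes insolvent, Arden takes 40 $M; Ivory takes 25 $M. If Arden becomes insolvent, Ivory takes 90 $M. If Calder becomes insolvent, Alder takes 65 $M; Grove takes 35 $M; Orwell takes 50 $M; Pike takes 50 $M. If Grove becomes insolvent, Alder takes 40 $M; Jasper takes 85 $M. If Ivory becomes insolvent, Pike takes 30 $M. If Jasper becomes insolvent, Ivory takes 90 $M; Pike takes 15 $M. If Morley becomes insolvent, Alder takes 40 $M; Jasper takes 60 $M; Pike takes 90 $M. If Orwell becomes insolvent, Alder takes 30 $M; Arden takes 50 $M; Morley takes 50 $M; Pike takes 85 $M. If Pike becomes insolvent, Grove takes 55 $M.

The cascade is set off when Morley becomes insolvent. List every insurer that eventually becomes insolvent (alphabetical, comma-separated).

Round 1 — Morley becomes insolvent (initial).
  Alder: +40 → 40 < 70
  Jasper: +60 → 60 < 90
  Pike: +90 → 90 ≥ 80
Round 2 — Pike becomes insolvent.
  Grove: +55 → 55 < 120
No further insolvencies.

Morley, Pike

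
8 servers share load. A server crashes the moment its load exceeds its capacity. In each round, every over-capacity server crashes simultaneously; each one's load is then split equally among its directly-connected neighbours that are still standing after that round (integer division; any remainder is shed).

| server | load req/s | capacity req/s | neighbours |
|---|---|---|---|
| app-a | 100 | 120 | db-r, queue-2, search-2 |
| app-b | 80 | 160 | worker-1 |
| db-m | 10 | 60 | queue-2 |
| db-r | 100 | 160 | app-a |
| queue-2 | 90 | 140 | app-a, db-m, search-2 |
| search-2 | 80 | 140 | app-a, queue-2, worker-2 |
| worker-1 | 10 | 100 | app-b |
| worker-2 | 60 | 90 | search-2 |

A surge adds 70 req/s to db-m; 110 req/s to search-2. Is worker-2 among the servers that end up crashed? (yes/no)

Round 1 — db-m at 80 > 60; search-2 at 190 > 140. db-m, search-2 crash.
  db-m sheds 80 req/s to queue-2: 80 each.
    queue-2: 90+80 = 170 > 140
  search-2 sheds 190 req/s to app-a, queue-2, worker-2: 63 each (1 lost).
    app-a: 100+63 = 163 > 120
    queue-2: 170+63 = 233 > 140
    worker-2: 60+63 = 123 > 90
Round 2 — app-a, queue-2, worker-2 crash.
  app-a sheds 163 req/s to db-r: 163 each.
    db-r: 100+163 = 263 > 160
  queue-2 sheds 233 req/s: no online neighbours, lost.
  worker-2 sheds 123 req/s: no online neighbours, lost.
Round 3 — db-r crashes.
  db-r sheds 263 req/s: no online neighbours, lost.
No further crashes.

yes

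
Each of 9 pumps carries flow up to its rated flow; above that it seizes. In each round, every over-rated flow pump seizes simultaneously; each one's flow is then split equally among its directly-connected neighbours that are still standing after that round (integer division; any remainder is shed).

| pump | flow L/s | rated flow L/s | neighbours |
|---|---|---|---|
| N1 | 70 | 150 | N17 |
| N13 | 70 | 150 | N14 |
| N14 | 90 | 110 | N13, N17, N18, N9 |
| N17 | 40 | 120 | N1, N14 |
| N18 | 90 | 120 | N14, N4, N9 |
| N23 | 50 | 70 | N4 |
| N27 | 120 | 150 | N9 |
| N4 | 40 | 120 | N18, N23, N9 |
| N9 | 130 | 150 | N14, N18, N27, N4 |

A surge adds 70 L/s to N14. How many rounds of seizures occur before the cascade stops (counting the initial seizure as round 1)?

Round 1 — N14 at 160 > 110. N14 seizes.
  N14 sheds 160 L/s to N13, N17, N18, N9: 40 each.
    N13: 70+40 = 110 ≤ 150
    N17: 40+40 = 80 ≤ 120
    N18: 90+40 = 130 > 120
    N9: 130+40 = 170 > 150
Round 2 — N18, N9 seize.
  N18 sheds 130 L/s to N4: 130 each.
    N4: 40+130 = 170 > 120
  N9 sheds 170 L/s to N27, N4: 85 each.
    N27: 120+85 = 205 > 150
    N4: 170+85 = 255 > 120
Round 3 — N27, N4 seize.
  N27 sheds 205 L/s: no online neighbours, lost.
  N4 sheds 255 L/s to N23: 255 each.
    N23: 50+255 = 305 > 70
Round 4 — N23 seizes.
  N23 sheds 305 L/s: no online neighbours, lost.
No further seizures.

4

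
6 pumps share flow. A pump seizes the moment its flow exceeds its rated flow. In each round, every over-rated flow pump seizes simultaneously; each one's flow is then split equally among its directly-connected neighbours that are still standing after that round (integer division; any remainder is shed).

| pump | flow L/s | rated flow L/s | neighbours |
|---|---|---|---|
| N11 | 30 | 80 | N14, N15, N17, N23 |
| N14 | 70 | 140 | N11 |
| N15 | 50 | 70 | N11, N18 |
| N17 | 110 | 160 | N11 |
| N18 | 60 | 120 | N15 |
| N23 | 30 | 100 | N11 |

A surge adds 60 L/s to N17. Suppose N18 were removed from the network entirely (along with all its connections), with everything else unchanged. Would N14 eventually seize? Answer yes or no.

With N18 removed:
Round 1 — N17 at 170 > 160. N17 seizes.
  N17 sheds 170 L/s to N11: 170 each.
    N11: 30+170 = 200 > 80
Round 2 — N11 seizes.
  N11 sheds 200 L/s to N14, N15, N23: 66 each (2 lost).
    N14: 70+66 = 136 ≤ 140
    N15: 50+66 = 116 > 70
    N23: 30+66 = 96 ≤ 100
Round 3 — N15 seizes.
  N15 sheds 116 L/s: no online neighbours, lost.
No further seizures.

no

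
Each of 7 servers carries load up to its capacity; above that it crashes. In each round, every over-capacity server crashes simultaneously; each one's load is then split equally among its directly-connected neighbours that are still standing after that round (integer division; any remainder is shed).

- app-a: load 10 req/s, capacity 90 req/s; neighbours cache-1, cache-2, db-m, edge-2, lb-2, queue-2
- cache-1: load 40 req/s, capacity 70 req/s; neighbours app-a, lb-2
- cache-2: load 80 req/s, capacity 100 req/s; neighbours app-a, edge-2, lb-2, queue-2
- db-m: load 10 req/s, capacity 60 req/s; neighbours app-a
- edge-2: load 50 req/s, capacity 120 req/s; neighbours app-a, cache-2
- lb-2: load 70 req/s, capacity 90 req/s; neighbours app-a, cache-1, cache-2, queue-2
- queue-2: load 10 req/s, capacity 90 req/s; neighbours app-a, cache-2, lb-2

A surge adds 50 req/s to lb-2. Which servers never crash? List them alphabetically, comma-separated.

app-a, cache-1, db-m, edge-2, queue-2

Round 1 — lb-2 at 120 > 90. lb-2 crashes.
  lb-2 sheds 120 req/s to app-a, cache-1, cache-2, queue-2: 30 each.
    app-a: 10+30 = 40 ≤ 90
    cache-1: 40+30 = 70 ≤ 70
    cache-2: 80+30 = 110 > 100
    queue-2: 10+30 = 40 ≤ 90
Round 2 — cache-2 crashes.
  cache-2 sheds 110 req/s to app-a, edge-2, queue-2: 36 each (2 lost).
    app-a: 40+36 = 76 ≤ 90
    edge-2: 50+36 = 86 ≤ 120
    queue-2: 40+36 = 76 ≤ 90
No further crashes.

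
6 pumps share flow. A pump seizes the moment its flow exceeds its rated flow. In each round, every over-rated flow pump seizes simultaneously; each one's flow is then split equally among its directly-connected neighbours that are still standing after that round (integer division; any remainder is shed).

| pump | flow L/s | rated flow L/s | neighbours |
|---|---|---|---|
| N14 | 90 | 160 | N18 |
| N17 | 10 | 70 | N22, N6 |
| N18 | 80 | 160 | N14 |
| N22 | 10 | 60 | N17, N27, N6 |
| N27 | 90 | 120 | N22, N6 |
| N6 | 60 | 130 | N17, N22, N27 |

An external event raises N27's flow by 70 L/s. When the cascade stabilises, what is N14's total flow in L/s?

Round 1 — N27 at 160 > 120. N27 seizes.
  N27 sheds 160 L/s to N22, N6: 80 each.
    N22: 10+80 = 90 > 60
    N6: 60+80 = 140 > 130
Round 2 — N22, N6 seize.
  N22 sheds 90 L/s to N17: 90 each.
    N17: 10+90 = 100 > 70
  N6 sheds 140 L/s to N17: 140 each.
    N17: 100+140 = 240 > 70
Round 3 — N17 seizes.
  N17 sheds 240 L/s: no online neighbours, lost.
No further seizures.

90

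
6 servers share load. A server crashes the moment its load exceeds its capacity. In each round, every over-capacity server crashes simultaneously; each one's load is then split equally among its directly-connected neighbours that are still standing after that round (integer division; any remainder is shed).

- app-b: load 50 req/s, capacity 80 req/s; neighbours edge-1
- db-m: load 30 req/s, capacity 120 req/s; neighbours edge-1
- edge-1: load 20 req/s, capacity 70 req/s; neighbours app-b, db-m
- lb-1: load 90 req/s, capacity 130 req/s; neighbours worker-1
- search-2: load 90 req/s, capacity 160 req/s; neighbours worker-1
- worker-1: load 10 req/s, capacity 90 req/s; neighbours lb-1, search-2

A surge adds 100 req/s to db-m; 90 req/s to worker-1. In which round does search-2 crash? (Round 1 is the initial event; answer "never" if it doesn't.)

never

Round 1 — db-m at 130 > 120; worker-1 at 100 > 90. db-m, worker-1 crash.
  db-m sheds 130 req/s to edge-1: 130 each.
    edge-1: 20+130 = 150 > 70
  worker-1 sheds 100 req/s to lb-1, search-2: 50 each.
    lb-1: 90+50 = 140 > 130
    search-2: 90+50 = 140 ≤ 160
Round 2 — edge-1, lb-1 crash.
  edge-1 sheds 150 req/s to app-b: 150 each.
    app-b: 50+150 = 200 > 80
  lb-1 sheds 140 req/s: no online neighbours, lost.
Round 3 — app-b crashes.
  app-b sheds 200 req/s: no online neighbours, lost.
No further crashes.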